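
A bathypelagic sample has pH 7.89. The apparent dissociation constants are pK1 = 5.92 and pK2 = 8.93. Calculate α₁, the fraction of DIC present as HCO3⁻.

α₁ = 1 / (1 + [H⁺]/K1 + K2/[H⁺]) = 1 / (1 + 10^-1.97 + 10^-1.04)
   = 1 / (1 + 0.010715 + 0.091201) = 1/1.1019 = 0.9075

α₁ = 0.908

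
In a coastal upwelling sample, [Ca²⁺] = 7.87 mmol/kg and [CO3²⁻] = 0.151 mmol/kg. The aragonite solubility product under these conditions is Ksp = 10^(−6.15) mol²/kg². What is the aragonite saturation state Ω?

Ω = 1.68

Ksp = 10^(−6.15) = 7.079×10^-7
Ω = [Ca²⁺][CO3²⁻]/Ksp = (7.87×10^-3)(0.151×10^-3) / 7.079×10^-7 = 1.68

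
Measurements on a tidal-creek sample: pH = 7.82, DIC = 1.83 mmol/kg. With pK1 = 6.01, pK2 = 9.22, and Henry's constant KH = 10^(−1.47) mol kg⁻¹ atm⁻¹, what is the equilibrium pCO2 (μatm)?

α₀ = 1 / (1 + K1/[H⁺] + K1K2/[H⁺]²) = 1 / (1 + 10^+1.81 + 10^+0.41)
   = 1 / (1 + 64.565 + 2.5704) = 1/68.136 = 0.01468
[CO2*] = α₀ × DIC = 0.01468 × 1.83 = 0.02686 mmol/kg
pCO2 = [CO2*]/KH = 2.686×10^-5 / 3.388×10^-2 = 793 μatm

pCO2 = 793 μatm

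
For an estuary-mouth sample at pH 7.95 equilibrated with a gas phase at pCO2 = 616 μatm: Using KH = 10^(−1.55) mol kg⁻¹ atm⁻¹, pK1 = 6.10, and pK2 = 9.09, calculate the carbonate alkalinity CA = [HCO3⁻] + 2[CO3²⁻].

[CO2*] = KH · pCO2 = 10^(−1.55) × 616×10^-6 = 1.736×10^-5 mol/kg
α₀ = 1/(1 + K1/[H⁺] + K1K2/[H⁺]²) = 1/(1 + 10^+1.85 + 10^+0.71) = 0.01300
DIC = [CO2*]/α₀ = 1.736×10^-5 / 0.01300 = 1.335 mmol/kg
CA = (α₁ + 2α₂)·DIC = (0.9203 + 2×0.06667) × 1.335 = 1.41 mmol/kg

CA = 1.41 mmol/kg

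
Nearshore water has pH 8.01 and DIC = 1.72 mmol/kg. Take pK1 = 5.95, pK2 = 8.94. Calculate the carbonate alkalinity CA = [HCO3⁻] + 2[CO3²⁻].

CA = [HCO3⁻] + 2[CO3²⁻] = (α₁ + 2α₂)·DIC
At pH 8.01: [H⁺]/K1 = 10^-2.06 = 0.0087096, K2/[H⁺] = 10^-0.93 = 0.11749
α₁ = 1/(1 + 0.0087096 + 0.11749) = 1/1.1262 = 0.8879; α₂ = α₁·K2/[H⁺] = 0.1043
α₁ + 2α₂ = 1.0966
CA = 1.0966 × 1.72 = 1.89 mmol/kg

CA = 1.89 mmol/kg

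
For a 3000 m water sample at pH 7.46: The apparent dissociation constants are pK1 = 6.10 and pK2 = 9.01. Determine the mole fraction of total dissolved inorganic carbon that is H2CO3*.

α₀ = 1 / (1 + K1/[H⁺] + K1K2/[H⁺]²) = 1 / (1 + 10^+1.36 + 10^-0.19)
   = 1 / (1 + 22.909 + 0.64565) = 1/24.554 = 0.04073

α₀ = 0.0407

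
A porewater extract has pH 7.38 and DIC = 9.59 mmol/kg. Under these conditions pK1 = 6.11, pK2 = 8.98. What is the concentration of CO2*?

[CO2*] = 0.477 mmol/kg

α₀ = 1 / (1 + K1/[H⁺] + K1K2/[H⁺]²) = 1 / (1 + 10^+1.27 + 10^-0.33)
   = 1 / (1 + 18.621 + 0.46774) = 1/20.089 = 0.04978
[CO2*] = α₀ × DIC = 0.04978 × 9.59 = 0.477 mmol/kg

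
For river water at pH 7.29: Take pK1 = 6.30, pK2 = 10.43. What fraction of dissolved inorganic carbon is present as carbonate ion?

α₂ = 1 / (1 + [H⁺]/K2 + [H⁺]²/(K1K2)) = 1 / (1 + 10^+3.14 + 10^+2.15)
   = 1 / (1 + 1380.4 + 141.25) = 1/1522.6 = 0.0006568

α₂ = 0.000657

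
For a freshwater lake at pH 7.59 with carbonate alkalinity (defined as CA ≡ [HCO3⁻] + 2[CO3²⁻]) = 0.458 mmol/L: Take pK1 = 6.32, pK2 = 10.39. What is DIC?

CA = [HCO3⁻] + 2[CO3²⁻] = (α₁ + 2α₂)·DIC
At pH 7.59: [H⁺]/K1 = 10^-1.27 = 0.053703, K2/[H⁺] = 10^-2.80 = 0.0015849
α₁ = 1/(1 + 0.053703 + 0.0015849) = 1/1.0553 = 0.9476; α₂ = α₁·K2/[H⁺] = 0.001502
α₁ + 2α₂ = 0.9506
DIC = CA / (α₁ + 2α₂) = 0.458 / 0.9506 = 0.482 mmol/L

DIC = 0.482 mmol/L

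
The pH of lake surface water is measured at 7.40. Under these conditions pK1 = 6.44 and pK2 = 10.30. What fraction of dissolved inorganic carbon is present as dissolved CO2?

α₀ = 0.0987

α₀ = 1 / (1 + K1/[H⁺] + K1K2/[H⁺]²) = 1 / (1 + 10^+0.96 + 10^-1.94)
   = 1 / (1 + 9.1201 + 0.011482) = 1/10.132 = 0.09870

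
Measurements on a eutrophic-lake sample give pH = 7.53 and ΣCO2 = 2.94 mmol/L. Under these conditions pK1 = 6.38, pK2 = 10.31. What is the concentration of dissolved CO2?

α₀ = 1 / (1 + K1/[H⁺] + K1K2/[H⁺]²) = 1 / (1 + 10^+1.15 + 10^-1.63)
   = 1 / (1 + 14.125 + 0.023442) = 1/15.149 = 0.06601
[CO2*] = α₀ × DIC = 0.06601 × 2.94 = 0.194 mmol/L

[CO2*] = 0.194 mmol/L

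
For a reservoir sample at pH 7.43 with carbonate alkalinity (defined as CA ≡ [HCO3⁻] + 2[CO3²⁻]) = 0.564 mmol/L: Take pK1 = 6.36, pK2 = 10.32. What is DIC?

CA = [HCO3⁻] + 2[CO3²⁻] = (α₁ + 2α₂)·DIC
At pH 7.43: [H⁺]/K1 = 10^-1.07 = 0.085114, K2/[H⁺] = 10^-2.89 = 0.0012882
α₁ = 1/(1 + 0.085114 + 0.0012882) = 1/1.0864 = 0.9205; α₂ = α₁·K2/[H⁺] = 0.001186
α₁ + 2α₂ = 0.9228
DIC = CA / (α₁ + 2α₂) = 0.564 / 0.9228 = 0.611 mmol/L

DIC = 0.611 mmol/L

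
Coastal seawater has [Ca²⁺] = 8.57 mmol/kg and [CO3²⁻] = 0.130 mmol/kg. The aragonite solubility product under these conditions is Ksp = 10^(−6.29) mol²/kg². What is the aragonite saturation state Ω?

Ω = 2.17

Ksp = 10^(−6.29) = 5.129×10^-7
Ω = [Ca²⁺][CO3²⁻]/Ksp = (8.57×10^-3)(0.130×10^-3) / 5.129×10^-7 = 2.17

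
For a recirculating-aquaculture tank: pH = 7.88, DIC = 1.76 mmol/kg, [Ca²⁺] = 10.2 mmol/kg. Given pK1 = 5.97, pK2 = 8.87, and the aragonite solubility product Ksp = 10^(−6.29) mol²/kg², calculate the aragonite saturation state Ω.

α₂ = 1 / (1 + [H⁺]/K2 + [H⁺]²/(K1K2)) = 1 / (1 + 10^+0.99 + 10^-0.92)
   = 1 / (1 + 9.7724 + 0.12023) = 1/10.893 = 0.09181
[CO3²⁻] = α₂ × DIC = 0.09181 × 1.76 = 0.1616 mmol/kg
Ksp = 10^(−6.29) = 5.129×10^-7
Ω = [Ca²⁺][CO3²⁻]/Ksp = (10.2×10^-3)(1.616×10^-4) / 5.129×10^-7 = 3.21

Ω = 3.21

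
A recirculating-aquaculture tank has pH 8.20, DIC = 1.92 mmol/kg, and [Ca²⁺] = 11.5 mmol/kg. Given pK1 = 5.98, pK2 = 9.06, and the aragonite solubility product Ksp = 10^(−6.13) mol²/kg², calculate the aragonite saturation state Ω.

Ω = 3.59

α₂ = 1 / (1 + [H⁺]/K2 + [H⁺]²/(K1K2)) = 1 / (1 + 10^+0.86 + 10^-1.36)
   = 1 / (1 + 7.2444 + 0.043652) = 1/8.2880 = 0.1207
[CO3²⁻] = α₂ × DIC = 0.1207 × 1.92 = 0.2317 mmol/kg
Ksp = 10^(−6.13) = 7.413×10^-7
Ω = [Ca²⁺][CO3²⁻]/Ksp = (11.5×10^-3)(2.317×10^-4) / 7.413×10^-7 = 3.59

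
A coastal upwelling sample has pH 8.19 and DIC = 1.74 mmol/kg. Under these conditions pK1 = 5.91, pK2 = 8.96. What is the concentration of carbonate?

[CO3²⁻] = 0.251 mmol/kg

α₂ = 1 / (1 + [H⁺]/K2 + [H⁺]²/(K1K2)) = 1 / (1 + 10^+0.77 + 10^-1.51)
   = 1 / (1 + 5.8884 + 0.030903) = 1/6.9193 = 0.1445
[CO3²⁻] = α₂ × DIC = 0.1445 × 1.74 = 0.251 mmol/kg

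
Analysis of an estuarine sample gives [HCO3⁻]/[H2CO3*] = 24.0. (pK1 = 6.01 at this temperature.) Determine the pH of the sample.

pH = 7.39

From K1 = [H⁺][HCO3⁻]/[H2CO3*]:  pH = pK1 + log₁₀([HCO3⁻]/[H2CO3*])
log₁₀(24.0) = +1.380
pH = 6.01 + (+1.380) = 7.39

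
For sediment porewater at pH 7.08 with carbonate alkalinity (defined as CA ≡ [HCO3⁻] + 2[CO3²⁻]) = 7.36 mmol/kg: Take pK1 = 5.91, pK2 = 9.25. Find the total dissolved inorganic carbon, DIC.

CA = [HCO3⁻] + 2[CO3²⁻] = (α₁ + 2α₂)·DIC
At pH 7.08: [H⁺]/K1 = 10^-1.17 = 0.067608, K2/[H⁺] = 10^-2.17 = 0.0067608
α₁ = 1/(1 + 0.067608 + 0.0067608) = 1/1.0744 = 0.9308; α₂ = α₁·K2/[H⁺] = 0.006293
α₁ + 2α₂ = 0.9434
DIC = CA / (α₁ + 2α₂) = 7.36 / 0.9434 = 7.80 mmol/kg

DIC = 7.80 mmol/kg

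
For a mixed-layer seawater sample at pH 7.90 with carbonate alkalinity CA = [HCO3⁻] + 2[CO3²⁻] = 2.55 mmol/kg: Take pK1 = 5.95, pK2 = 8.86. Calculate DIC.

CA = [HCO3⁻] + 2[CO3²⁻] = (α₁ + 2α₂)·DIC
At pH 7.90: [H⁺]/K1 = 10^-1.95 = 0.011220, K2/[H⁺] = 10^-0.96 = 0.10965
α₁ = 1/(1 + 0.011220 + 0.10965) = 1/1.1209 = 0.8922; α₂ = α₁·K2/[H⁺] = 0.09782
α₁ + 2α₂ = 1.0878
DIC = CA / (α₁ + 2α₂) = 2.55 / 1.0878 = 2.34 mmol/kg

DIC = 2.34 mmol/kg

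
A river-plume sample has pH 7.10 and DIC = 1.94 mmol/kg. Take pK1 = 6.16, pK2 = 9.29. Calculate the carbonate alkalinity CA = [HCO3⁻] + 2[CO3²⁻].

CA = [HCO3⁻] + 2[CO3²⁻] = (α₁ + 2α₂)·DIC
At pH 7.10: [H⁺]/K1 = 10^-0.94 = 0.11482, K2/[H⁺] = 10^-2.19 = 0.0064565
α₁ = 1/(1 + 0.11482 + 0.0064565) = 1/1.1213 = 0.8918; α₂ = α₁·K2/[H⁺] = 0.005758
α₁ + 2α₂ = 0.9034
CA = 0.9034 × 1.94 = 1.75 mmol/kg

CA = 1.75 mmol/kg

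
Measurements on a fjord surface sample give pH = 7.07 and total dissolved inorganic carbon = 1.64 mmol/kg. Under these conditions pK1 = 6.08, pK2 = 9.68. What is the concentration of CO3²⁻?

[CO3²⁻] = 3.64 μmol/kg

α₂ = 1 / (1 + [H⁺]/K2 + [H⁺]²/(K1K2)) = 1 / (1 + 10^+2.61 + 10^+1.62)
   = 1 / (1 + 407.38 + 41.687) = 1/450.07 = 0.002222
[CO3²⁻] = α₂ × DIC = 0.002222 × 1.64 = 0.00364 mmol/kg = 3.64 μmol/kg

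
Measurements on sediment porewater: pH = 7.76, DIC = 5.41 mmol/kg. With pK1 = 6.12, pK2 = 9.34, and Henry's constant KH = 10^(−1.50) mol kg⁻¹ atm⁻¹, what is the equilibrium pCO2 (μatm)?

α₀ = 1 / (1 + K1/[H⁺] + K1K2/[H⁺]²) = 1 / (1 + 10^+1.64 + 10^+0.06)
   = 1 / (1 + 43.652 + 1.1482) = 1/45.800 = 0.02183
[CO2*] = α₀ × DIC = 0.02183 × 5.41 = 0.1181 mmol/kg
pCO2 = [CO2*]/KH = 1.181×10^-4 / 3.162×10^-2 = 3740 μatm

pCO2 = 3740 μatm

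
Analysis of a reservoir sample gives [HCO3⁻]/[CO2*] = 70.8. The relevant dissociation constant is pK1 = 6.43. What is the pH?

From K1 = [H⁺][HCO3⁻]/[CO2*]:  pH = pK1 + log₁₀([HCO3⁻]/[CO2*])
log₁₀(70.8) = +1.850
pH = 6.43 + (+1.850) = 8.28

pH = 8.28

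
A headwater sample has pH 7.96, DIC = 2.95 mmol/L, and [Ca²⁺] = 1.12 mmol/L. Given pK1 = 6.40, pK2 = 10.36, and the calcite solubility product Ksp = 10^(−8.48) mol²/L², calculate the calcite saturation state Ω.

Ω = 3.85

α₂ = 1 / (1 + [H⁺]/K2 + [H⁺]²/(K1K2)) = 1 / (1 + 10^+2.40 + 10^+0.84)
   = 1 / (1 + 251.19 + 6.9183) = 1/259.11 = 0.003859
[CO3²⁻] = α₂ × DIC = 0.003859 × 2.95 = 0.01139 mmol/L = 11.39 μmol/L
Ksp = 10^(−8.48) = 3.311×10^-9
Ω = [Ca²⁺][CO3²⁻]/Ksp = (1.12×10^-3)(1.139×10^-5) / 3.311×10^-9 = 3.85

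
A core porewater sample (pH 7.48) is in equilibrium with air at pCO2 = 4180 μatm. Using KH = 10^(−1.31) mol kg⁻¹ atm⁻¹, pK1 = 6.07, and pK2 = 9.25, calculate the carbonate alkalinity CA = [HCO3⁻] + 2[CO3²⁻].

[CO2*] = KH · pCO2 = 10^(−1.31) × 4180×10^-6 = 2.047×10^-4 mol/kg
α₀ = 1/(1 + K1/[H⁺] + K1K2/[H⁺]²) = 1/(1 + 10^+1.41 + 10^-0.36) = 0.03685
DIC = [CO2*]/α₀ = 2.047×10^-4 / 0.03685 = 5.556 mmol/kg
CA = (α₁ + 2α₂)·DIC = (0.9471 + 2×0.01608) × 5.556 = 5.44 mmol/kg

CA = 5.44 mmol/kg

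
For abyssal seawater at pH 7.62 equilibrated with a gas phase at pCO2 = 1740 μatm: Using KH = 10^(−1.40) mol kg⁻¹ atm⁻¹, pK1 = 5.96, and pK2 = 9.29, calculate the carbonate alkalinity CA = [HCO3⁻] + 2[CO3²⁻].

[CO2*] = KH · pCO2 = 10^(−1.40) × 1740×10^-6 = 6.927×10^-5 mol/kg
α₀ = 1/(1 + K1/[H⁺] + K1K2/[H⁺]²) = 1/(1 + 10^+1.66 + 10^-0.01) = 0.02097
DIC = [CO2*]/α₀ = 6.927×10^-5 / 0.02097 = 3.303 mmol/kg
CA = (α₁ + 2α₂)·DIC = (0.9585 + 2×0.02049) × 3.303 = 3.30 mmol/kg

CA = 3.30 mmol/kg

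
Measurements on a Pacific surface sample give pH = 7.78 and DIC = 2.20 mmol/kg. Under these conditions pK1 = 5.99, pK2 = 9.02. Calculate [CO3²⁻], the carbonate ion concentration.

[CO3²⁻] = 0.118 mmol/kg

α₂ = 1 / (1 + [H⁺]/K2 + [H⁺]²/(K1K2)) = 1 / (1 + 10^+1.24 + 10^-0.55)
   = 1 / (1 + 17.378 + 0.28184) = 1/18.660 = 0.05359
[CO3²⁻] = α₂ × DIC = 0.05359 × 2.20 = 0.118 mmol/kg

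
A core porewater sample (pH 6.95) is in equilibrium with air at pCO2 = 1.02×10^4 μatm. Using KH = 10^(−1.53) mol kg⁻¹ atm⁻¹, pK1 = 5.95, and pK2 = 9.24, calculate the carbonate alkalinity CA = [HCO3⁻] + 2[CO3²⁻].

CA = 3.04 mmol/kg

[CO2*] = KH · pCO2 = 10^(−1.53) × 1.02×10^4×10^-6 = 3.010×10^-4 mol/kg
α₀ = 1/(1 + K1/[H⁺] + K1K2/[H⁺]²) = 1/(1 + 10^+1.00 + 10^-1.29) = 0.09049
DIC = [CO2*]/α₀ = 3.010×10^-4 / 0.09049 = 3.327 mmol/kg
CA = (α₁ + 2α₂)·DIC = (0.9049 + 2×0.004641) × 3.327 = 3.04 mmol/kg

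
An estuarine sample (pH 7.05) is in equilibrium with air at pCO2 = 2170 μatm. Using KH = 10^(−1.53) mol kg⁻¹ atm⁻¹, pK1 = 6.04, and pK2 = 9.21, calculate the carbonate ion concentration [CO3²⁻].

[CO3²⁻] = 4.53 μmol/kg

[CO2*] = KH · pCO2 = 10^(−1.53) × 2170×10^-6 = 6.404×10^-5 mol/kg
α₀ = 1/(1 + K1/[H⁺] + K1K2/[H⁺]²) = 1/(1 + 10^+1.01 + 10^-1.15) = 0.08847
DIC = [CO2*]/α₀ = 6.404×10^-5 / 0.08847 = 0.7239 mmol/kg
[CO3²⁻] = α₂·DIC; α₂ = 0.006263, so [CO3²⁻] = 0.006263 × 0.7239 = 0.00453 mmol/kg = 4.53 μmol/kg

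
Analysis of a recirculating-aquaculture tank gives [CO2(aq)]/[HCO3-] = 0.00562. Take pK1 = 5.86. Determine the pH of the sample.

From K1 = [H⁺][HCO3-]/[CO2(aq)]:  pH = pK1 − log₁₀([CO2(aq)]/[HCO3-])
log₁₀(0.00562) = -2.250
pH = 5.86 − (-2.250) = 8.11

pH = 8.11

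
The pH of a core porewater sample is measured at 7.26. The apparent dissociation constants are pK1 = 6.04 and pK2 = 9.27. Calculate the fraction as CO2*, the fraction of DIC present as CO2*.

α₀ = 1 / (1 + K1/[H⁺] + K1K2/[H⁺]²) = 1 / (1 + 10^+1.22 + 10^-0.79)
   = 1 / (1 + 16.596 + 0.16218) = 1/17.758 = 0.05631

α₀ = 0.0563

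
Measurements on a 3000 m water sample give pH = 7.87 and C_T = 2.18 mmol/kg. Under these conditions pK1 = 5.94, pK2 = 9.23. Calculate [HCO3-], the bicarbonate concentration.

α₁ = 1 / (1 + [H⁺]/K1 + K2/[H⁺]) = 1 / (1 + 10^-1.93 + 10^-1.36)
   = 1 / (1 + 0.011749 + 0.043652) = 1/1.0554 = 0.9475
[HCO3⁻] = α₁ × DIC = 0.9475 × 2.18 = 2.07 mmol/kg

[HCO3⁻] = 2.07 mmol/kg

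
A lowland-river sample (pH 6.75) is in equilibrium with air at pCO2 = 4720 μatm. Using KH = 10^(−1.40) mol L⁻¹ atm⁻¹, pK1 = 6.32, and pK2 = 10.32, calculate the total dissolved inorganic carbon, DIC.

DIC = 0.694 mmol/L

[CO2*] = KH · pCO2 = 10^(−1.40) × 4720×10^-6 = 1.879×10^-4 mol/L
α₀ = 1/(1 + K1/[H⁺] + K1K2/[H⁺]²) = 1/(1 + 10^+0.43 + 10^-3.14) = 0.2708
DIC = [CO2*]/α₀ = 1.879×10^-4 / 0.2708 = 0.694 mmol/L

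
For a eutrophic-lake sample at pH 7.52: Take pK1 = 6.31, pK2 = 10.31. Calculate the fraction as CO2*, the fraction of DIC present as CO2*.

α₀ = 0.0580

α₀ = 1 / (1 + K1/[H⁺] + K1K2/[H⁺]²) = 1 / (1 + 10^+1.21 + 10^-1.58)
   = 1 / (1 + 16.218 + 0.026303) = 1/17.244 = 0.05799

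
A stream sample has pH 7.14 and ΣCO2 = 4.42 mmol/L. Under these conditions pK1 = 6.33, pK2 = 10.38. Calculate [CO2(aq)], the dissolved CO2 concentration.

α₀ = 1 / (1 + K1/[H⁺] + K1K2/[H⁺]²) = 1 / (1 + 10^+0.81 + 10^-2.43)
   = 1 / (1 + 6.4565 + 0.0037154) = 1/7.4603 = 0.1340
[CO2*] = α₀ × DIC = 0.1340 × 4.42 = 0.592 mmol/L

[CO2*] = 0.592 mmol/L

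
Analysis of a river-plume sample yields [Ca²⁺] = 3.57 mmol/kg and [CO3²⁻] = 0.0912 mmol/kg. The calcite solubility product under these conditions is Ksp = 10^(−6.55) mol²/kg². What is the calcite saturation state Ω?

Ω = 1.16

Ksp = 10^(−6.55) = 2.818×10^-7
Ω = [Ca²⁺][CO3²⁻]/Ksp = (3.57×10^-3)(0.0912×10^-3) / 2.818×10^-7 = 1.16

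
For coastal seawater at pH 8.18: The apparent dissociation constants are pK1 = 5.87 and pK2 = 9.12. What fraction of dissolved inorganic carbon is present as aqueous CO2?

α₀ = 0.00437

α₀ = 1 / (1 + K1/[H⁺] + K1K2/[H⁺]²) = 1 / (1 + 10^+2.31 + 10^+1.37)
   = 1 / (1 + 204.17 + 23.442) = 1/228.62 = 0.004374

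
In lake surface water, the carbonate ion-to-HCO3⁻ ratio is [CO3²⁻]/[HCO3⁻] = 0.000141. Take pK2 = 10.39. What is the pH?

From K2 = [H⁺][CO3²⁻]/[HCO3⁻]:  pH = pK2 + log₁₀([CO3²⁻]/[HCO3⁻])
log₁₀(0.000141) = -3.851
pH = 10.39 + (-3.851) = 6.54

pH = 6.54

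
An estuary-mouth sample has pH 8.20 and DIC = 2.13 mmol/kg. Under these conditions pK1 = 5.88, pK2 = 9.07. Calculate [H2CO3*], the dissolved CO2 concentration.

[CO2*] = 8.95 μmol/kg

α₀ = 1 / (1 + K1/[H⁺] + K1K2/[H⁺]²) = 1 / (1 + 10^+2.32 + 10^+1.45)
   = 1 / (1 + 208.93 + 28.184) = 1/238.11 = 0.004200
[CO2*] = α₀ × DIC = 0.004200 × 2.13 = 0.00895 mmol/kg = 8.95 μmol/kg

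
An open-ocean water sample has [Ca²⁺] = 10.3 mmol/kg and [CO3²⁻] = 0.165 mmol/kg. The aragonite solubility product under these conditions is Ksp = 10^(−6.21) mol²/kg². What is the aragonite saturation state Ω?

Ω = 2.76

Ksp = 10^(−6.21) = 6.166×10^-7
Ω = [Ca²⁺][CO3²⁻]/Ksp = (10.3×10^-3)(0.165×10^-3) / 6.166×10^-7 = 2.76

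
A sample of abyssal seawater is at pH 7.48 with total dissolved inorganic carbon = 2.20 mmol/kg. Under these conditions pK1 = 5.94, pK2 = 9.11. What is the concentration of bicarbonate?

[HCO3⁻] = 2.09 mmol/kg

α₁ = 1 / (1 + [H⁺]/K1 + K2/[H⁺]) = 1 / (1 + 10^-1.54 + 10^-1.63)
   = 1 / (1 + 0.028840 + 0.023442) = 1/1.0523 = 0.9503
[HCO3⁻] = α₁ × DIC = 0.9503 × 2.20 = 2.09 mmol/kg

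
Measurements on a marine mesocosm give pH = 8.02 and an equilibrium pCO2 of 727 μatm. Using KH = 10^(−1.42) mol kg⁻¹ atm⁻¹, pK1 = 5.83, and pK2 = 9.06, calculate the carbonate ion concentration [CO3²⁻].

[CO2*] = KH · pCO2 = 10^(−1.42) × 727×10^-6 = 2.764×10^-5 mol/kg
α₀ = 1/(1 + K1/[H⁺] + K1K2/[H⁺]²) = 1/(1 + 10^+2.19 + 10^+1.15) = 0.005882
DIC = [CO2*]/α₀ = 2.764×10^-5 / 0.005882 = 4.699 mmol/kg
[CO3²⁻] = α₂·DIC; α₂ = 0.08309, so [CO3²⁻] = 0.08309 × 4.699 = 0.390 mmol/kg

[CO3²⁻] = 0.390 mmol/kg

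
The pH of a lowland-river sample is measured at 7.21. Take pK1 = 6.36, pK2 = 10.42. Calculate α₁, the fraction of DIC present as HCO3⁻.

α₁ = 1 / (1 + [H⁺]/K1 + K2/[H⁺]) = 1 / (1 + 10^-0.85 + 10^-3.21)
   = 1 / (1 + 0.14125 + 0.00061660) = 1/1.1419 = 0.8758

α₁ = 0.876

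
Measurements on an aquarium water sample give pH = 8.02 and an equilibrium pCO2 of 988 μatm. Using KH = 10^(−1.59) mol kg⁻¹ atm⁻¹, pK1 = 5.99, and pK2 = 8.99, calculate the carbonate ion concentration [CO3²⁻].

[CO3²⁻] = 0.292 mmol/kg

[CO2*] = KH · pCO2 = 10^(−1.59) × 988×10^-6 = 2.540×10^-5 mol/kg
α₀ = 1/(1 + K1/[H⁺] + K1K2/[H⁺]²) = 1/(1 + 10^+2.03 + 10^+1.06) = 0.008359
DIC = [CO2*]/α₀ = 2.540×10^-5 / 0.008359 = 3.038 mmol/kg
[CO3²⁻] = α₂·DIC; α₂ = 0.09597, so [CO3²⁻] = 0.09597 × 3.038 = 0.292 mmol/kg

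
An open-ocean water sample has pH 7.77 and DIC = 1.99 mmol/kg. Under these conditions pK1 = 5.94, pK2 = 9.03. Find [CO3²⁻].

α₂ = 1 / (1 + [H⁺]/K2 + [H⁺]²/(K1K2)) = 1 / (1 + 10^+1.26 + 10^-0.57)
   = 1 / (1 + 18.197 + 0.26915) = 1/19.466 = 0.05137
[CO3²⁻] = α₂ × DIC = 0.05137 × 1.99 = 0.102 mmol/kg

[CO3²⁻] = 0.102 mmol/kg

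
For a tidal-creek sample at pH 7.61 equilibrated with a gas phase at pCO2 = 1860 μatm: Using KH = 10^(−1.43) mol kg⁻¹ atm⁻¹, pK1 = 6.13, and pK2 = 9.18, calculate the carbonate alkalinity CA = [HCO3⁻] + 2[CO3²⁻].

CA = 2.20 mmol/kg

[CO2*] = KH · pCO2 = 10^(−1.43) × 1860×10^-6 = 6.911×10^-5 mol/kg
α₀ = 1/(1 + K1/[H⁺] + K1K2/[H⁺]²) = 1/(1 + 10^+1.48 + 10^-0.09) = 0.03124
DIC = [CO2*]/α₀ = 6.911×10^-5 / 0.03124 = 2.212 mmol/kg
CA = (α₁ + 2α₂)·DIC = (0.9434 + 2×0.02539) × 2.212 = 2.20 mmol/kg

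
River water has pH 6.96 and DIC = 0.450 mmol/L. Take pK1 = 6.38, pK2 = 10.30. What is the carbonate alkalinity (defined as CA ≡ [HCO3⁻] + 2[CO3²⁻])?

CA = [HCO3⁻] + 2[CO3²⁻] = (α₁ + 2α₂)·DIC
At pH 6.96: [H⁺]/K1 = 10^-0.58 = 0.26303, K2/[H⁺] = 10^-3.34 = 0.00045709
α₁ = 1/(1 + 0.26303 + 0.00045709) = 1/1.2635 = 0.7915; α₂ = α₁·K2/[H⁺] = 0.0003618
α₁ + 2α₂ = 0.7922
CA = 0.7922 × 0.450 = 0.356 mmol/L

CA = 0.356 mmol/L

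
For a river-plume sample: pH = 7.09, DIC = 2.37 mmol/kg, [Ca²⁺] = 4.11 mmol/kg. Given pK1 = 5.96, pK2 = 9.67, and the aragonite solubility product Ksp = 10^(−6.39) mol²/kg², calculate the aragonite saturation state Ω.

α₂ = 1 / (1 + [H⁺]/K2 + [H⁺]²/(K1K2)) = 1 / (1 + 10^+2.58 + 10^+1.45)
   = 1 / (1 + 380.19 + 28.184) = 1/409.37 = 0.002443
[CO3²⁻] = α₂ × DIC = 0.002443 × 2.37 = 0.005789 mmol/kg = 5.789 μmol/kg
Ksp = 10^(−6.39) = 4.074×10^-7
Ω = [Ca²⁺][CO3²⁻]/Ksp = (4.11×10^-3)(5.789×10^-6) / 4.074×10^-7 = 0.0584

Ω = 0.0584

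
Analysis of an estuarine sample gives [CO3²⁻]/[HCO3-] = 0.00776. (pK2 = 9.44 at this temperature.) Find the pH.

From K2 = [H⁺][CO3²⁻]/[HCO3-]:  pH = pK2 + log₁₀([CO3²⁻]/[HCO3-])
log₁₀(0.00776) = -2.110
pH = 9.44 + (-2.110) = 7.33

pH = 7.33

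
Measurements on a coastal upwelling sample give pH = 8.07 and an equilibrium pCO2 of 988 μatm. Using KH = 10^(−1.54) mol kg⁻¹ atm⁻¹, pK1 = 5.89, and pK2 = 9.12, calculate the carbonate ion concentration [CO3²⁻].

[CO3²⁻] = 0.384 mmol/kg

[CO2*] = KH · pCO2 = 10^(−1.54) × 988×10^-6 = 2.849×10^-5 mol/kg
α₀ = 1/(1 + K1/[H⁺] + K1K2/[H⁺]²) = 1/(1 + 10^+2.18 + 10^+1.13) = 0.006030
DIC = [CO2*]/α₀ = 2.849×10^-5 / 0.006030 = 4.726 mmol/kg
[CO3²⁻] = α₂·DIC; α₂ = 0.08134, so [CO3²⁻] = 0.08134 × 4.726 = 0.384 mmol/kg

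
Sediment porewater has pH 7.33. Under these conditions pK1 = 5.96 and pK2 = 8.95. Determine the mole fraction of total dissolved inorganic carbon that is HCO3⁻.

α₁ = 1 / (1 + [H⁺]/K1 + K2/[H⁺]) = 1 / (1 + 10^-1.37 + 10^-1.62)
   = 1 / (1 + 0.042658 + 0.023988) = 1/1.0666 = 0.9375

α₁ = 0.938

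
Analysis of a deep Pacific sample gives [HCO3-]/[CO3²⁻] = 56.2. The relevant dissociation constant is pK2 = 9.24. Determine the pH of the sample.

From K2 = [H⁺][CO3²⁻]/[HCO3-]:  pH = pK2 − log₁₀([HCO3-]/[CO3²⁻])
log₁₀(56.2) = +1.750
pH = 9.24 − (+1.750) = 7.49

pH = 7.49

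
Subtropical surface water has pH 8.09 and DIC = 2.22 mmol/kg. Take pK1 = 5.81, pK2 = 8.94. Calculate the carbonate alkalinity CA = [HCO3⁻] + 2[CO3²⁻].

CA = 2.48 mmol/kg

CA = [HCO3⁻] + 2[CO3²⁻] = (α₁ + 2α₂)·DIC
At pH 8.09: [H⁺]/K1 = 10^-2.28 = 0.0052481, K2/[H⁺] = 10^-0.85 = 0.14125
α₁ = 1/(1 + 0.0052481 + 0.14125) = 1/1.1465 = 0.8722; α₂ = α₁·K2/[H⁺] = 0.1232
α₁ + 2α₂ = 1.1186
CA = 1.1186 × 2.22 = 2.48 mmol/kg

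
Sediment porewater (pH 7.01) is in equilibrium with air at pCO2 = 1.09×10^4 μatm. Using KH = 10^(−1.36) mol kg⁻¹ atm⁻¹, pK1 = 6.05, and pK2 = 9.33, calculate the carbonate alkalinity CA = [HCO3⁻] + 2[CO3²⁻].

[CO2*] = KH · pCO2 = 10^(−1.36) × 1.09×10^4×10^-6 = 4.758×10^-4 mol/kg
α₀ = 1/(1 + K1/[H⁺] + K1K2/[H⁺]²) = 1/(1 + 10^+0.96 + 10^-1.36) = 0.09839
DIC = [CO2*]/α₀ = 4.758×10^-4 / 0.09839 = 4.836 mmol/kg
CA = (α₁ + 2α₂)·DIC = (0.8973 + 2×0.004295) × 4.836 = 4.38 mmol/kg

CA = 4.38 mmol/kg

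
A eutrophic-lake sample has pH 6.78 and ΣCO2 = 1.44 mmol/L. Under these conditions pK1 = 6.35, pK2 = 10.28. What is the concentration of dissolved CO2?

[CO2*] = 0.390 mmol/L

α₀ = 1 / (1 + K1/[H⁺] + K1K2/[H⁺]²) = 1 / (1 + 10^+0.43 + 10^-3.07)
   = 1 / (1 + 2.6915 + 0.00085114) = 1/3.6924 = 0.2708
[CO2*] = α₀ × DIC = 0.2708 × 1.44 = 0.390 mmol/L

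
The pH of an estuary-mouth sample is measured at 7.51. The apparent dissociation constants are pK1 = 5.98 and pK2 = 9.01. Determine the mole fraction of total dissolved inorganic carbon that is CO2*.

α₀ = 0.0278

α₀ = 1 / (1 + K1/[H⁺] + K1K2/[H⁺]²) = 1 / (1 + 10^+1.53 + 10^+0.03)
   = 1 / (1 + 33.884 + 1.0715) = 1/35.956 = 0.02781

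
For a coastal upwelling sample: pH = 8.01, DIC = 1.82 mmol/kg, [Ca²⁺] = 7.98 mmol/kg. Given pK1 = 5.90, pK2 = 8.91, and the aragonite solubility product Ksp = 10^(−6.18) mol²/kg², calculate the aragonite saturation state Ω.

α₂ = 1 / (1 + [H⁺]/K2 + [H⁺]²/(K1K2)) = 1 / (1 + 10^+0.90 + 10^-1.21)
   = 1 / (1 + 7.9433 + 0.061660) = 1/9.0049 = 0.1111
[CO3²⁻] = α₂ × DIC = 0.1111 × 1.82 = 0.2021 mmol/kg
Ksp = 10^(−6.18) = 6.607×10^-7
Ω = [Ca²⁺][CO3²⁻]/Ksp = (7.98×10^-3)(2.021×10^-4) / 6.607×10^-7 = 2.44

Ω = 2.44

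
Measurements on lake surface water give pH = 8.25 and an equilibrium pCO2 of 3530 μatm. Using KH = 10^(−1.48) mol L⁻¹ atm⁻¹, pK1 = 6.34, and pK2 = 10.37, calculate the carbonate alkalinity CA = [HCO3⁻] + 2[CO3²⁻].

CA = 9.65 mmol/L

[CO2*] = KH · pCO2 = 10^(−1.48) × 3530×10^-6 = 1.169×10^-4 mol/L
α₀ = 1/(1 + K1/[H⁺] + K1K2/[H⁺]²) = 1/(1 + 10^+1.91 + 10^-0.21) = 0.01206
DIC = [CO2*]/α₀ = 1.169×10^-4 / 0.01206 = 9.690 mmol/L
CA = (α₁ + 2α₂)·DIC = (0.9805 + 2×0.007438) × 9.690 = 9.65 mmol/L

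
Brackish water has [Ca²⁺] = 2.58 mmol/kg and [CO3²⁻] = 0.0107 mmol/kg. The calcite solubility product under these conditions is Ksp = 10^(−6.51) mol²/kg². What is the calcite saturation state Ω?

Ω = 0.0893

Ksp = 10^(−6.51) = 3.090×10^-7
Ω = [Ca²⁺][CO3²⁻]/Ksp = (2.58×10^-3)(0.0107×10^-3) / 3.090×10^-7 = 0.0893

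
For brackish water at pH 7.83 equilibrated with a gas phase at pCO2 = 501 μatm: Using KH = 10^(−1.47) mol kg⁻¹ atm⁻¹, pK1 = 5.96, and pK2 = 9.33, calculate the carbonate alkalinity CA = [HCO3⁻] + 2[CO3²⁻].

CA = 1.34 mmol/kg

[CO2*] = KH · pCO2 = 10^(−1.47) × 501×10^-6 = 1.698×10^-5 mol/kg
α₀ = 1/(1 + K1/[H⁺] + K1K2/[H⁺]²) = 1/(1 + 10^+1.87 + 10^+0.37) = 0.01291
DIC = [CO2*]/α₀ = 1.698×10^-5 / 0.01291 = 1.315 mmol/kg
CA = (α₁ + 2α₂)·DIC = (0.9568 + 2×0.03026) × 1.315 = 1.34 mmol/kg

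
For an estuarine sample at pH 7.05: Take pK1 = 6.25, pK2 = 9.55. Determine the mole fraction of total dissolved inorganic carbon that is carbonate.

α₂ = 0.00272

α₂ = 1 / (1 + [H⁺]/K2 + [H⁺]²/(K1K2)) = 1 / (1 + 10^+2.50 + 10^+1.70)
   = 1 / (1 + 316.23 + 50.119) = 1/367.35 = 0.002722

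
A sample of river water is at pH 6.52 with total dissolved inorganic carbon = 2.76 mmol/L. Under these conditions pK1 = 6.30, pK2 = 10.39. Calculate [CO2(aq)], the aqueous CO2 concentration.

α₀ = 1 / (1 + K1/[H⁺] + K1K2/[H⁺]²) = 1 / (1 + 10^+0.22 + 10^-3.65)
   = 1 / (1 + 1.6596 + 0.00022387) = 1/2.6598 = 0.3760
[CO2*] = α₀ × DIC = 0.3760 × 2.76 = 1.04 mmol/L

[CO2*] = 1.04 mmol/L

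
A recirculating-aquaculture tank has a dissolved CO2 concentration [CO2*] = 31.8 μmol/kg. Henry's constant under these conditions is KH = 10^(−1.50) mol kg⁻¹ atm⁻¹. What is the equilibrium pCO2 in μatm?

KH = 10^(−1.50) = 3.162×10^-2 mol kg⁻¹ atm⁻¹
pCO2 = [CO2*]/KH = 31.8×10^-6 / 3.162×10^-2 = 1.01×10^-3 atm = 1010 μatm

pCO2 = 1010 μatm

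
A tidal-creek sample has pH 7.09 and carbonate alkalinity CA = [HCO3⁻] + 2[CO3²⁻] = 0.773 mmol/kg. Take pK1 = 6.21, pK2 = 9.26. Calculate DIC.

DIC = 0.868 mmol/kg

CA = [HCO3⁻] + 2[CO3²⁻] = (α₁ + 2α₂)·DIC
At pH 7.09: [H⁺]/K1 = 10^-0.88 = 0.13183, K2/[H⁺] = 10^-2.17 = 0.0067608
α₁ = 1/(1 + 0.13183 + 0.0067608) = 1/1.1386 = 0.8783; α₂ = α₁·K2/[H⁺] = 0.005938
α₁ + 2α₂ = 0.8902
DIC = CA / (α₁ + 2α₂) = 0.773 / 0.8902 = 0.868 mmol/kg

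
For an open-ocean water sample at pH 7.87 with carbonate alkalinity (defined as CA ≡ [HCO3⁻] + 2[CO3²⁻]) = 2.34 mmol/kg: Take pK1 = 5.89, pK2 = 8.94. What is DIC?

DIC = 2.19 mmol/kg

CA = [HCO3⁻] + 2[CO3²⁻] = (α₁ + 2α₂)·DIC
At pH 7.87: [H⁺]/K1 = 10^-1.98 = 0.010471, K2/[H⁺] = 10^-1.07 = 0.085114
α₁ = 1/(1 + 0.010471 + 0.085114) = 1/1.0956 = 0.9128; α₂ = α₁·K2/[H⁺] = 0.07769
α₁ + 2α₂ = 1.0681
DIC = CA / (α₁ + 2α₂) = 2.34 / 1.0681 = 2.19 mmol/kg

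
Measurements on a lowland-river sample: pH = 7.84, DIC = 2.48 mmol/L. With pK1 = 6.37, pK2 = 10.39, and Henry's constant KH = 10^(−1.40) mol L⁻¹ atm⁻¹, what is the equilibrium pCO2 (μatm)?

α₀ = 1 / (1 + K1/[H⁺] + K1K2/[H⁺]²) = 1 / (1 + 10^+1.47 + 10^-1.08)
   = 1 / (1 + 29.512 + 0.083176) = 1/30.595 = 0.03268
[CO2*] = α₀ × DIC = 0.03268 × 2.48 = 0.08106 mmol/L
pCO2 = [CO2*]/KH = 8.106×10^-5 / 3.981×10^-2 = 2040 μatm

pCO2 = 2040 μatm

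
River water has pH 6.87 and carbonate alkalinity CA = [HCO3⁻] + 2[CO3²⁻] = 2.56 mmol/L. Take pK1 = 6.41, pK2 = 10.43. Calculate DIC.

DIC = 3.45 mmol/L

CA = [HCO3⁻] + 2[CO3²⁻] = (α₁ + 2α₂)·DIC
At pH 6.87: [H⁺]/K1 = 10^-0.46 = 0.34674, K2/[H⁺] = 10^-3.56 = 0.00027542
α₁ = 1/(1 + 0.34674 + 0.00027542) = 1/1.3470 = 0.7424; α₂ = α₁·K2/[H⁺] = 0.0002045
α₁ + 2α₂ = 0.7428
DIC = CA / (α₁ + 2α₂) = 2.56 / 0.7428 = 3.45 mmol/L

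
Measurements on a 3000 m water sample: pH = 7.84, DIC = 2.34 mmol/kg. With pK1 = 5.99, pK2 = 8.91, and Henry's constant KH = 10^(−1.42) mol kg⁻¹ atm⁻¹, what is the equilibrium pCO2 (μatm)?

α₀ = 1 / (1 + K1/[H⁺] + K1K2/[H⁺]²) = 1 / (1 + 10^+1.85 + 10^+0.78)
   = 1 / (1 + 70.795 + 6.0256) = 1/77.820 = 0.01285
[CO2*] = α₀ × DIC = 0.01285 × 2.34 = 0.03007 mmol/kg
pCO2 = [CO2*]/KH = 3.007×10^-5 / 3.802×10^-2 = 791 μatm

pCO2 = 791 μatm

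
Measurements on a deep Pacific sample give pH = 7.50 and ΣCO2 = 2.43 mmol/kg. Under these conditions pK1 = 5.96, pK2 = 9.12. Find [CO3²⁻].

[CO3²⁻] = 0.0554 mmol/kg

α₂ = 1 / (1 + [H⁺]/K2 + [H⁺]²/(K1K2)) = 1 / (1 + 10^+1.62 + 10^+0.08)
   = 1 / (1 + 41.687 + 1.2023) = 1/43.889 = 0.02278
[CO3²⁻] = α₂ × DIC = 0.02278 × 2.43 = 0.0554 mmol/kg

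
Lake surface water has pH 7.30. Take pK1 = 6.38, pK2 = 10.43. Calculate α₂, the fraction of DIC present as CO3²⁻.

α₂ = 0.000661

α₂ = 1 / (1 + [H⁺]/K2 + [H⁺]²/(K1K2)) = 1 / (1 + 10^+3.13 + 10^+2.21)
   = 1 / (1 + 1349.0 + 162.18) = 1/1512.1 = 0.0006613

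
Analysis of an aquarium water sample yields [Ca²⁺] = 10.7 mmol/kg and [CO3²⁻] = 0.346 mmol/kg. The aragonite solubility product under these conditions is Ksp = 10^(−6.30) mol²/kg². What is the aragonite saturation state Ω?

Ω = 7.39

Ksp = 10^(−6.30) = 5.012×10^-7
Ω = [Ca²⁺][CO3²⁻]/Ksp = (10.7×10^-3)(0.346×10^-3) / 5.012×10^-7 = 7.39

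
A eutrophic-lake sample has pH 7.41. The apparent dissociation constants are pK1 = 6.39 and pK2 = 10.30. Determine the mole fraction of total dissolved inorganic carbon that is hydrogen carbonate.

α₁ = 0.912

α₁ = 1 / (1 + [H⁺]/K1 + K2/[H⁺]) = 1 / (1 + 10^-1.02 + 10^-2.89)
   = 1 / (1 + 0.095499 + 0.0012882) = 1/1.0968 = 0.9118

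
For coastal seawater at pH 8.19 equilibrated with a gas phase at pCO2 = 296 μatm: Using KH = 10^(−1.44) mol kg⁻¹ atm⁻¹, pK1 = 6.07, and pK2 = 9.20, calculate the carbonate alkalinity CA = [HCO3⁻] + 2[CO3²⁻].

CA = 1.69 mmol/kg

[CO2*] = KH · pCO2 = 10^(−1.44) × 296×10^-6 = 1.075×10^-5 mol/kg
α₀ = 1/(1 + K1/[H⁺] + K1K2/[H⁺]²) = 1/(1 + 10^+2.12 + 10^+1.11) = 0.006863
DIC = [CO2*]/α₀ = 1.075×10^-5 / 0.006863 = 1.566 mmol/kg
CA = (α₁ + 2α₂)·DIC = (0.9047 + 2×0.08841) × 1.566 = 1.69 mmol/kg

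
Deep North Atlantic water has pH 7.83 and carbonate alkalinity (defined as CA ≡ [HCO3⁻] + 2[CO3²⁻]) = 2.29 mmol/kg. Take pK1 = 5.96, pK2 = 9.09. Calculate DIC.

DIC = 2.20 mmol/kg

CA = [HCO3⁻] + 2[CO3²⁻] = (α₁ + 2α₂)·DIC
At pH 7.83: [H⁺]/K1 = 10^-1.87 = 0.013490, K2/[H⁺] = 10^-1.26 = 0.054954
α₁ = 1/(1 + 0.013490 + 0.054954) = 1/1.0684 = 0.9359; α₂ = α₁·K2/[H⁺] = 0.05143
α₁ + 2α₂ = 1.0388
DIC = CA / (α₁ + 2α₂) = 2.29 / 1.0388 = 2.20 mmol/kg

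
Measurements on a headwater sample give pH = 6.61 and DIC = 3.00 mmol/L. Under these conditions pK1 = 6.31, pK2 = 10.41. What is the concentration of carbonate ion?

α₂ = 1 / (1 + [H⁺]/K2 + [H⁺]²/(K1K2)) = 1 / (1 + 10^+3.80 + 10^+3.50)
   = 1 / (1 + 6309.6 + 3162.3) = 1/9472.9 = 0.0001056
[CO3²⁻] = α₂ × DIC = 0.0001056 × 3.00 = 0.000317 mmol/L = 0.317 μmol/L

[CO3²⁻] = 0.317 μmol/L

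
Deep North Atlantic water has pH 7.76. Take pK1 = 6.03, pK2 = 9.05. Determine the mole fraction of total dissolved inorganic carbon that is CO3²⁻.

α₂ = 0.0479

α₂ = 1 / (1 + [H⁺]/K2 + [H⁺]²/(K1K2)) = 1 / (1 + 10^+1.29 + 10^-0.44)
   = 1 / (1 + 19.498 + 0.36308) = 1/20.862 = 0.04794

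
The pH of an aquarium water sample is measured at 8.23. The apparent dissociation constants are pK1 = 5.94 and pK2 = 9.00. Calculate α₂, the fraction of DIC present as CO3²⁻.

α₂ = 0.145

α₂ = 1 / (1 + [H⁺]/K2 + [H⁺]²/(K1K2)) = 1 / (1 + 10^+0.77 + 10^-1.52)
   = 1 / (1 + 5.8884 + 0.030200) = 1/6.9186 = 0.1445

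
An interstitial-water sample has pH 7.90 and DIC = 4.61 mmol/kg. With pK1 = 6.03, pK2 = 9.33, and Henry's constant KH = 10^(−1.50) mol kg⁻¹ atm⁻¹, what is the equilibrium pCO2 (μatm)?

pCO2 = 1870 μatm

α₀ = 1 / (1 + K1/[H⁺] + K1K2/[H⁺]²) = 1 / (1 + 10^+1.87 + 10^+0.44)
   = 1 / (1 + 74.131 + 2.7542) = 1/77.885 = 0.01284
[CO2*] = α₀ × DIC = 0.01284 × 4.61 = 0.05919 mmol/kg
pCO2 = [CO2*]/KH = 5.919×10^-5 / 3.162×10^-2 = 1870 μatm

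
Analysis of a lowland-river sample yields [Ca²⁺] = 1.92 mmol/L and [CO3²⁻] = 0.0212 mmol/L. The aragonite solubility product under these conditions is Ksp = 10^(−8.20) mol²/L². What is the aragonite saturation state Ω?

Ω = 6.45

Ksp = 10^(−8.20) = 6.310×10^-9
Ω = [Ca²⁺][CO3²⁻]/Ksp = (1.92×10^-3)(0.0212×10^-3) / 6.310×10^-9 = 6.45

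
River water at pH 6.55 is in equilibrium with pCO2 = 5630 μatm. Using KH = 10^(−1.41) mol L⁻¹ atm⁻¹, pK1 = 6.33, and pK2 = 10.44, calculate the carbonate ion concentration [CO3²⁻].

[CO3²⁻] = 0.0468 μmol/L

[CO2*] = KH · pCO2 = 10^(−1.41) × 5630×10^-6 = 2.190×10^-4 mol/L
α₀ = 1/(1 + K1/[H⁺] + K1K2/[H⁺]²) = 1/(1 + 10^+0.22 + 10^-3.67) = 0.3760
DIC = [CO2*]/α₀ = 2.190×10^-4 / 0.3760 = 0.5826 mmol/L
[CO3²⁻] = α₂·DIC; α₂ = 8.038×10^-5, so [CO3²⁻] = 8.038×10^-5 × 0.5826 = 4.68×10^-5 mmol/L = 0.0468 μmol/L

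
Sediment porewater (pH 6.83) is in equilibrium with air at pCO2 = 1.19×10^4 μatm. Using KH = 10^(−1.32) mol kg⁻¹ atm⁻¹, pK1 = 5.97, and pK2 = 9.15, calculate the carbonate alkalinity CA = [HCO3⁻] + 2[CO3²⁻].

CA = 4.17 mmol/kg

[CO2*] = KH · pCO2 = 10^(−1.32) × 1.19×10^4×10^-6 = 5.696×10^-4 mol/kg
α₀ = 1/(1 + K1/[H⁺] + K1K2/[H⁺]²) = 1/(1 + 10^+0.86 + 10^-1.46) = 0.1208
DIC = [CO2*]/α₀ = 5.696×10^-4 / 0.1208 = 4.715 mmol/kg
CA = (α₁ + 2α₂)·DIC = (0.8750 + 2×0.004188) × 4.715 = 4.17 mmol/kg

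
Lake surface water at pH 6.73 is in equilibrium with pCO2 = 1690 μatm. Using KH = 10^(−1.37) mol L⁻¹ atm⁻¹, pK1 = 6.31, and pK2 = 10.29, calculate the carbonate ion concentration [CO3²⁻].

[CO3²⁻] = 0.0522 μmol/L

[CO2*] = KH · pCO2 = 10^(−1.37) × 1690×10^-6 = 7.209×10^-5 mol/L
α₀ = 1/(1 + K1/[H⁺] + K1K2/[H⁺]²) = 1/(1 + 10^+0.42 + 10^-3.14) = 0.2754
DIC = [CO2*]/α₀ = 7.209×10^-5 / 0.2754 = 0.2618 mmol/L
[CO3²⁻] = α₂·DIC; α₂ = 0.0001995, so [CO3²⁻] = 0.0001995 × 0.2618 = 5.22×10^-5 mmol/L = 0.0522 μmol/L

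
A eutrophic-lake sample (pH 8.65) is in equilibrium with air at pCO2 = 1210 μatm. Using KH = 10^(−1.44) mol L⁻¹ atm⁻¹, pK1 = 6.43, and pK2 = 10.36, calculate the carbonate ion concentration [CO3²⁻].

[CO2*] = KH · pCO2 = 10^(−1.44) × 1210×10^-6 = 4.393×10^-5 mol/L
α₀ = 1/(1 + K1/[H⁺] + K1K2/[H⁺]²) = 1/(1 + 10^+2.22 + 10^+0.51) = 0.005876
DIC = [CO2*]/α₀ = 4.393×10^-5 / 0.005876 = 7.477 mmol/L
[CO3²⁻] = α₂·DIC; α₂ = 0.01901, so [CO3²⁻] = 0.01901 × 7.477 = 0.142 mmol/L

[CO3²⁻] = 0.142 mmol/L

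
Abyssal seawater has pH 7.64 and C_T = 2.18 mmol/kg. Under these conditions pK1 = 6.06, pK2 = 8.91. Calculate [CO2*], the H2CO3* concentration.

α₀ = 1 / (1 + K1/[H⁺] + K1K2/[H⁺]²) = 1 / (1 + 10^+1.58 + 10^+0.31)
   = 1 / (1 + 38.019 + 2.0417) = 1/41.061 = 0.02435
[CO2*] = α₀ × DIC = 0.02435 × 2.18 = 0.0531 mmol/kg

[CO2*] = 0.0531 mmol/kg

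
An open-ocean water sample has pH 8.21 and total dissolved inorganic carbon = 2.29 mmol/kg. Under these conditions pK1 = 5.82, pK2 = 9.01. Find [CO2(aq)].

[CO2*] = 8.02 μmol/kg

α₀ = 1 / (1 + K1/[H⁺] + K1K2/[H⁺]²) = 1 / (1 + 10^+2.39 + 10^+1.59)
   = 1 / (1 + 245.47 + 38.905) = 1/285.38 = 0.003504
[CO2*] = α₀ × DIC = 0.003504 × 2.29 = 0.00802 mmol/kg = 8.02 μmol/kg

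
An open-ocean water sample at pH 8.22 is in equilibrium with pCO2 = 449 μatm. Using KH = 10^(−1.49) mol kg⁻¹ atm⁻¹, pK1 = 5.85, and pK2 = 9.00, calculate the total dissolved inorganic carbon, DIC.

DIC = 3.99 mmol/kg

[CO2*] = KH · pCO2 = 10^(−1.49) × 449×10^-6 = 1.453×10^-5 mol/kg
α₀ = 1/(1 + K1/[H⁺] + K1K2/[H⁺]²) = 1/(1 + 10^+2.37 + 10^+1.59) = 0.003645
DIC = [CO2*]/α₀ = 1.453×10^-5 / 0.003645 = 3.99 mmol/kg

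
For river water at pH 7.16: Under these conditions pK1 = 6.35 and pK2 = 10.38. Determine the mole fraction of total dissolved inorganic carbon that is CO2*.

α₀ = 0.134

α₀ = 1 / (1 + K1/[H⁺] + K1K2/[H⁺]²) = 1 / (1 + 10^+0.81 + 10^-2.41)
   = 1 / (1 + 6.4565 + 0.0038905) = 1/7.4604 = 0.1340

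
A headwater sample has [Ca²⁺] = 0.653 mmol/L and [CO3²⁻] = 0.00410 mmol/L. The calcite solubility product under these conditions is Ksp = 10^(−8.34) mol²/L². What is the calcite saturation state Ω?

Ksp = 10^(−8.34) = 4.571×10^-9
Ω = [Ca²⁺][CO3²⁻]/Ksp = (0.653×10^-3)(0.00410×10^-3) / 4.571×10^-9 = 0.586

Ω = 0.586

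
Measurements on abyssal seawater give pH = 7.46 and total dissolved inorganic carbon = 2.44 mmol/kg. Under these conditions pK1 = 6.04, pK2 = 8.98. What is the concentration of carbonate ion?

α₂ = 1 / (1 + [H⁺]/K2 + [H⁺]²/(K1K2)) = 1 / (1 + 10^+1.52 + 10^+0.10)
   = 1 / (1 + 33.113 + 1.2589) = 1/35.372 = 0.02827
[CO3²⁻] = α₂ × DIC = 0.02827 × 2.44 = 0.0690 mmol/kg

[CO3²⁻] = 0.0690 mmol/kg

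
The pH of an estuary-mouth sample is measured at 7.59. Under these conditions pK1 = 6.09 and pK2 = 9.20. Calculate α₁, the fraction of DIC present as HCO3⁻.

α₁ = 0.947

α₁ = 1 / (1 + [H⁺]/K1 + K2/[H⁺]) = 1 / (1 + 10^-1.50 + 10^-1.61)
   = 1 / (1 + 0.031623 + 0.024547) = 1/1.0562 = 0.9468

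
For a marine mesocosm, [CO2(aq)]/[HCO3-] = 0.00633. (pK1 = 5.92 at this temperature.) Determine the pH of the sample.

pH = 8.12

From K1 = [H⁺][HCO3-]/[CO2(aq)]:  pH = pK1 − log₁₀([CO2(aq)]/[HCO3-])
log₁₀(0.00633) = -2.199
pH = 5.92 − (-2.199) = 8.12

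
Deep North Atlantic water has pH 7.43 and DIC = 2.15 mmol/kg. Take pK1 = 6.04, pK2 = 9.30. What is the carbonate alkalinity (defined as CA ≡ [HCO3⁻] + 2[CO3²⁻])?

CA = 2.09 mmol/kg

CA = [HCO3⁻] + 2[CO3²⁻] = (α₁ + 2α₂)·DIC
At pH 7.43: [H⁺]/K1 = 10^-1.39 = 0.040738, K2/[H⁺] = 10^-1.87 = 0.013490
α₁ = 1/(1 + 0.040738 + 0.013490) = 1/1.0542 = 0.9486; α₂ = α₁·K2/[H⁺] = 0.01280
α₁ + 2α₂ = 0.9742
CA = 0.9742 × 2.15 = 2.09 mmol/kg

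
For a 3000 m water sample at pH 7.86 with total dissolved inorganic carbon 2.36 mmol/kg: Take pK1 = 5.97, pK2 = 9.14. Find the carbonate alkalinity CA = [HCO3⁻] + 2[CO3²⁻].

CA = [HCO3⁻] + 2[CO3²⁻] = (α₁ + 2α₂)·DIC
At pH 7.86: [H⁺]/K1 = 10^-1.89 = 0.012882, K2/[H⁺] = 10^-1.28 = 0.052481
α₁ = 1/(1 + 0.012882 + 0.052481) = 1/1.0654 = 0.9386; α₂ = α₁·K2/[H⁺] = 0.04926
α₁ + 2α₂ = 1.0372
CA = 1.0372 × 2.36 = 2.45 mmol/kg

CA = 2.45 mmol/kg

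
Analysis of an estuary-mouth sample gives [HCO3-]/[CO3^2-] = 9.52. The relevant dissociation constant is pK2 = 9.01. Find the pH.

pH = 8.03

From K2 = [H⁺][CO3^2-]/[HCO3-]:  pH = pK2 − log₁₀([HCO3-]/[CO3^2-])
log₁₀(9.52) = +0.979
pH = 9.01 − (+0.979) = 8.03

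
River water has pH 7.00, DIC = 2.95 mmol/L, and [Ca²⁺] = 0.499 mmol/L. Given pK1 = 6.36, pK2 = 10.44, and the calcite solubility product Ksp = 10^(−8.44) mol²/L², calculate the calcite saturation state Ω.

α₂ = 1 / (1 + [H⁺]/K2 + [H⁺]²/(K1K2)) = 1 / (1 + 10^+3.44 + 10^+2.80)
   = 1 / (1 + 2754.2 + 630.96) = 1/3386.2 = 0.0002953
[CO3²⁻] = α₂ × DIC = 0.0002953 × 2.95 = 0.0008712 mmol/L = 0.8712 μmol/L
Ksp = 10^(−8.44) = 3.631×10^-9
Ω = [Ca²⁺][CO3²⁻]/Ksp = (0.499×10^-3)(8.712×10^-7) / 3.631×10^-9 = 0.120

Ω = 0.120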